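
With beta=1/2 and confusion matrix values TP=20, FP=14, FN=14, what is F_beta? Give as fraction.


P = TP/(TP+FP) = 20/34 = 10/17
R = TP/(TP+FN) = 20/34 = 10/17
beta^2 = 1/2^2 = 1/4
(1 + beta^2) = 5/4
Numerator = (1+beta^2)*P*R = 125/289
Denominator = beta^2*P + R = 5/34 + 10/17 = 25/34
F_beta = 10/17

10/17


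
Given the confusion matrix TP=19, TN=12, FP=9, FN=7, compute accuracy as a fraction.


Accuracy = (TP + TN) / (TP + TN + FP + FN)
TP + TN = 19 + 12 = 31
Total = 19 + 12 + 9 + 7 = 47
Accuracy = 31 / 47 = 31/47

31/47


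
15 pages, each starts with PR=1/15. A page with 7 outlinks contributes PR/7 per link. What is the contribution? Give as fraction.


Initial PR = 1/15 = 1/15
Outlinks = 7
Contribution per link = PR / outlinks
= 1/15 / 7
= 1/105

1/105


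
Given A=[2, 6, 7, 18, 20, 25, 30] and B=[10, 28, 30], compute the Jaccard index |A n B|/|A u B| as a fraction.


A intersect B = [30]
|A intersect B| = 1
A union B = [2, 6, 7, 10, 18, 20, 25, 28, 30]
|A union B| = 9
Jaccard = 1/9 = 1/9

1/9


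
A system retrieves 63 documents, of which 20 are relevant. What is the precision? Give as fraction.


Precision = relevant_retrieved / total_retrieved
= 20 / 63
= 20 / (20 + 43)
= 20/63

20/63


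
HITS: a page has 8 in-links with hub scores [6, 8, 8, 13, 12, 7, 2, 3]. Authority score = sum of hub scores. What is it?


Authority = sum of hub scores of in-linkers
In-link 1: hub score = 6
In-link 2: hub score = 8
In-link 3: hub score = 8
In-link 4: hub score = 13
In-link 5: hub score = 12
In-link 6: hub score = 7
In-link 7: hub score = 2
In-link 8: hub score = 3
Authority = 6 + 8 + 8 + 13 + 12 + 7 + 2 + 3 = 59

59


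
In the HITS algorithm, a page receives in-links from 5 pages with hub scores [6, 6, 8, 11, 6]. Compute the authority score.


Authority = sum of hub scores of in-linkers
In-link 1: hub score = 6
In-link 2: hub score = 6
In-link 3: hub score = 8
In-link 4: hub score = 11
In-link 5: hub score = 6
Authority = 6 + 6 + 8 + 11 + 6 = 37

37


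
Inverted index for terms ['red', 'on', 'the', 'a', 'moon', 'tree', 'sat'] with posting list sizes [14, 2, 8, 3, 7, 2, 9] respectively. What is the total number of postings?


Summing posting list sizes:
'red': 14 postings
'on': 2 postings
'the': 8 postings
'a': 3 postings
'moon': 7 postings
'tree': 2 postings
'sat': 9 postings
Total = 14 + 2 + 8 + 3 + 7 + 2 + 9 = 45

45


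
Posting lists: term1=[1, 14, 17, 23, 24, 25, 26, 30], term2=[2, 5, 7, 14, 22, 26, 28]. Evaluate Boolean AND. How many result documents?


Boolean AND: find intersection of posting lists
term1 docs: [1, 14, 17, 23, 24, 25, 26, 30]
term2 docs: [2, 5, 7, 14, 22, 26, 28]
Intersection: [14, 26]
|intersection| = 2

2


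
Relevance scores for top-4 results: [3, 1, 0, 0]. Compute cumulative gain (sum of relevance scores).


Cumulative Gain = sum of relevance scores
Position 1: rel=3, running sum=3
Position 2: rel=1, running sum=4
Position 3: rel=0, running sum=4
Position 4: rel=0, running sum=4
CG = 4

4


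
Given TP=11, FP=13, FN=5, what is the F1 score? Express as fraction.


F1 = 2 * P * R / (P + R)
P = TP/(TP+FP) = 11/24 = 11/24
R = TP/(TP+FN) = 11/16 = 11/16
2 * P * R = 2 * 11/24 * 11/16 = 121/192
P + R = 11/24 + 11/16 = 55/48
F1 = 121/192 / 55/48 = 11/20

11/20


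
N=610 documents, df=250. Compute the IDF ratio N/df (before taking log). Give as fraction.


IDF ratio = N / df
= 610 / 250
= 61/25

61/25


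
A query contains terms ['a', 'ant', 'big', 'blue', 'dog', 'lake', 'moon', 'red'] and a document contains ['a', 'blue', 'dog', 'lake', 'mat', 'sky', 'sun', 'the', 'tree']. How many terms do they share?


Query terms: ['a', 'ant', 'big', 'blue', 'dog', 'lake', 'moon', 'red']
Document terms: ['a', 'blue', 'dog', 'lake', 'mat', 'sky', 'sun', 'the', 'tree']
Common terms: ['a', 'blue', 'dog', 'lake']
Overlap count = 4

4


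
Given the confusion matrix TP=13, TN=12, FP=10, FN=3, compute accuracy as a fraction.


Accuracy = (TP + TN) / (TP + TN + FP + FN)
TP + TN = 13 + 12 = 25
Total = 13 + 12 + 10 + 3 = 38
Accuracy = 25 / 38 = 25/38

25/38


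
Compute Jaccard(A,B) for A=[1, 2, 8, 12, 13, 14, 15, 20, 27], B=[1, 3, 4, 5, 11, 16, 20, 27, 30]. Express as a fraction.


A intersect B = [1, 20, 27]
|A intersect B| = 3
A union B = [1, 2, 3, 4, 5, 8, 11, 12, 13, 14, 15, 16, 20, 27, 30]
|A union B| = 15
Jaccard = 3/15 = 1/5

1/5


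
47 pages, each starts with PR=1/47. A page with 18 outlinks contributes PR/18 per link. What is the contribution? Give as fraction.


Initial PR = 1/47 = 1/47
Outlinks = 18
Contribution per link = PR / outlinks
= 1/47 / 18
= 1/846

1/846


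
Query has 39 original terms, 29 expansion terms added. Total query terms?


Original terms: 39
Expansion terms: 29
Total = 39 + 29 = 68

68


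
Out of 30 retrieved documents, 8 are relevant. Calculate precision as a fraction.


Precision = relevant_retrieved / total_retrieved
= 8 / 30
= 8 / (8 + 22)
= 4/15

4/15


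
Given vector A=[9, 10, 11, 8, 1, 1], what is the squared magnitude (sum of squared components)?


|A|^2 = sum of squared components
A[0]^2 = 9^2 = 81
A[1]^2 = 10^2 = 100
A[2]^2 = 11^2 = 121
A[3]^2 = 8^2 = 64
A[4]^2 = 1^2 = 1
A[5]^2 = 1^2 = 1
Sum = 81 + 100 + 121 + 64 + 1 + 1 = 368

368


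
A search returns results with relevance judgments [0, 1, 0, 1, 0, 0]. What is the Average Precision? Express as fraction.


Computing P@k for each relevant position:
Position 1: not relevant
Position 2: relevant, P@2 = 1/2 = 1/2
Position 3: not relevant
Position 4: relevant, P@4 = 2/4 = 1/2
Position 5: not relevant
Position 6: not relevant
Sum of P@k = 1/2 + 1/2 = 1
AP = 1 / 2 = 1/2

1/2


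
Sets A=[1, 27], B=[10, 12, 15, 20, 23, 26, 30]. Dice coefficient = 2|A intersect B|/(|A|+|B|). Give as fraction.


A intersect B = []
|A intersect B| = 0
|A| = 2, |B| = 7
Dice = 2*0 / (2+7)
= 0 / 9 = 0

0


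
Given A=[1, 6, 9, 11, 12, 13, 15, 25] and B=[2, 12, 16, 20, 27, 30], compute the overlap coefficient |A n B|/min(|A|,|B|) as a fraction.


A intersect B = [12]
|A intersect B| = 1
min(|A|, |B|) = min(8, 6) = 6
Overlap = 1 / 6 = 1/6

1/6


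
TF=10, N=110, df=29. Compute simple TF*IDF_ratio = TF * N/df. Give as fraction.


TF * (N/df)
= 10 * (110/29)
= 10 * 110/29
= 1100/29

1100/29


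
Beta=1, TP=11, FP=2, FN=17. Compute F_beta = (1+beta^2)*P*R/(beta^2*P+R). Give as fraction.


P = TP/(TP+FP) = 11/13 = 11/13
R = TP/(TP+FN) = 11/28 = 11/28
beta^2 = 1^2 = 1
(1 + beta^2) = 2
Numerator = (1+beta^2)*P*R = 121/182
Denominator = beta^2*P + R = 11/13 + 11/28 = 451/364
F_beta = 22/41

22/41


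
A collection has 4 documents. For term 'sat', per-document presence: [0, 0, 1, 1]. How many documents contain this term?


Checking each document for 'sat':
Doc 1: absent
Doc 2: absent
Doc 3: present
Doc 4: present
df = sum of presences = 0 + 0 + 1 + 1 = 2

2


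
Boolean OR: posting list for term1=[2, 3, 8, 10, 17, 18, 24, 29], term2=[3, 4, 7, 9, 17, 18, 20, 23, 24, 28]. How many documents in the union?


Boolean OR: find union of posting lists
term1 docs: [2, 3, 8, 10, 17, 18, 24, 29]
term2 docs: [3, 4, 7, 9, 17, 18, 20, 23, 24, 28]
Union: [2, 3, 4, 7, 8, 9, 10, 17, 18, 20, 23, 24, 28, 29]
|union| = 14

14


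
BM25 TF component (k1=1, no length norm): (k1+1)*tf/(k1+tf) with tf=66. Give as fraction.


BM25 TF component = (k1+1)*tf / (k1+tf)
k1 = 1, tf = 66
Numerator = (1+1)*66 = 132
Denominator = 1 + 66 = 67
= 132/67 = 132/67

132/67


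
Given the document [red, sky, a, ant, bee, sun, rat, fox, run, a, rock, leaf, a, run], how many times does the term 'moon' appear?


Document has 14 words
Scanning for 'moon':
Term not found in document
Count = 0

0


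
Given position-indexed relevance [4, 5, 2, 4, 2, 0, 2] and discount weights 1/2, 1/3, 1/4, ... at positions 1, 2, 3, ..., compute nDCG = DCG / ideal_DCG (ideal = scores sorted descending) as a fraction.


Position discount weights w_i = 1/(i+1) for i=1..7:
Weights = [1/2, 1/3, 1/4, 1/5, 1/6, 1/7, 1/8]
Actual relevance: [4, 5, 2, 4, 2, 0, 2]
DCG = 4/2 + 5/3 + 2/4 + 4/5 + 2/6 + 0/7 + 2/8 = 111/20
Ideal relevance (sorted desc): [5, 4, 4, 2, 2, 2, 0]
Ideal DCG = 5/2 + 4/3 + 4/4 + 2/5 + 2/6 + 2/7 + 0/8 = 1229/210
nDCG = DCG / ideal_DCG = 111/20 / 1229/210 = 2331/2458

2331/2458


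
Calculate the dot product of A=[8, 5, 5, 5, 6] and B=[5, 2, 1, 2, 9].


Dot product = sum of element-wise products
A[0]*B[0] = 8*5 = 40
A[1]*B[1] = 5*2 = 10
A[2]*B[2] = 5*1 = 5
A[3]*B[3] = 5*2 = 10
A[4]*B[4] = 6*9 = 54
Sum = 40 + 10 + 5 + 10 + 54 = 119

119


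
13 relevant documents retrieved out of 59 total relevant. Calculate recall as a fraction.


Recall = retrieved_relevant / total_relevant
= 13 / 59
= 13 / (13 + 46)
= 13/59

13/59


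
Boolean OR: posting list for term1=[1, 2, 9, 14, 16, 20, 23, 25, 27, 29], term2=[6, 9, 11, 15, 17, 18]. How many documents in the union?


Boolean OR: find union of posting lists
term1 docs: [1, 2, 9, 14, 16, 20, 23, 25, 27, 29]
term2 docs: [6, 9, 11, 15, 17, 18]
Union: [1, 2, 6, 9, 11, 14, 15, 16, 17, 18, 20, 23, 25, 27, 29]
|union| = 15

15


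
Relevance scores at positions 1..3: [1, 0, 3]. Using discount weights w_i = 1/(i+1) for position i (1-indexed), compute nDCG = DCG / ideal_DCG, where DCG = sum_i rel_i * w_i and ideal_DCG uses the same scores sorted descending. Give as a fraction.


Position discount weights w_i = 1/(i+1) for i=1..3:
Weights = [1/2, 1/3, 1/4]
Actual relevance: [1, 0, 3]
DCG = 1/2 + 0/3 + 3/4 = 5/4
Ideal relevance (sorted desc): [3, 1, 0]
Ideal DCG = 3/2 + 1/3 + 0/4 = 11/6
nDCG = DCG / ideal_DCG = 5/4 / 11/6 = 15/22

15/22


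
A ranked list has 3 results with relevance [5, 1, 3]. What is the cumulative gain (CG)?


Cumulative Gain = sum of relevance scores
Position 1: rel=5, running sum=5
Position 2: rel=1, running sum=6
Position 3: rel=3, running sum=9
CG = 9

9


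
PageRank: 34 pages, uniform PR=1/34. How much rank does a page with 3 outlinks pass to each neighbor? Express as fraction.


Initial PR = 1/34 = 1/34
Outlinks = 3
Contribution per link = PR / outlinks
= 1/34 / 3
= 1/102

1/102


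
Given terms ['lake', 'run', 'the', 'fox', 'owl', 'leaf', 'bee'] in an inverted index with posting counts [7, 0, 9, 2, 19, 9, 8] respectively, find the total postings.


Summing posting list sizes:
'lake': 7 postings
'run': 0 postings
'the': 9 postings
'fox': 2 postings
'owl': 19 postings
'leaf': 9 postings
'bee': 8 postings
Total = 7 + 0 + 9 + 2 + 19 + 9 + 8 = 54

54


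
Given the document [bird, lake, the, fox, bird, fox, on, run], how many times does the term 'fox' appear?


Document has 8 words
Scanning for 'fox':
Found at positions: [3, 5]
Count = 2

2


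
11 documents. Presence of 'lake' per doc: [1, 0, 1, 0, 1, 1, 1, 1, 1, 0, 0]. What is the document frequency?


Checking each document for 'lake':
Doc 1: present
Doc 2: absent
Doc 3: present
Doc 4: absent
Doc 5: present
Doc 6: present
Doc 7: present
Doc 8: present
Doc 9: present
Doc 10: absent
Doc 11: absent
df = sum of presences = 1 + 0 + 1 + 0 + 1 + 1 + 1 + 1 + 1 + 0 + 0 = 7

7


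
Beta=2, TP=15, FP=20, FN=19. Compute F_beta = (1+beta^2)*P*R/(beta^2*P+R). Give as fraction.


P = TP/(TP+FP) = 15/35 = 3/7
R = TP/(TP+FN) = 15/34 = 15/34
beta^2 = 2^2 = 4
(1 + beta^2) = 5
Numerator = (1+beta^2)*P*R = 225/238
Denominator = beta^2*P + R = 12/7 + 15/34 = 513/238
F_beta = 25/57

25/57


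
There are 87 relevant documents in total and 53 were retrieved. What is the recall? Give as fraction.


Recall = retrieved_relevant / total_relevant
= 53 / 87
= 53 / (53 + 34)
= 53/87

53/87


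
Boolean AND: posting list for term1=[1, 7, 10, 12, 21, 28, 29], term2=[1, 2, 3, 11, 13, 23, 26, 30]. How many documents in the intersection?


Boolean AND: find intersection of posting lists
term1 docs: [1, 7, 10, 12, 21, 28, 29]
term2 docs: [1, 2, 3, 11, 13, 23, 26, 30]
Intersection: [1]
|intersection| = 1

1


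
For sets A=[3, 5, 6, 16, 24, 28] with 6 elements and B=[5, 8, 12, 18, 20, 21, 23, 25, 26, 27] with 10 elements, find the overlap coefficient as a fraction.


A intersect B = [5]
|A intersect B| = 1
min(|A|, |B|) = min(6, 10) = 6
Overlap = 1 / 6 = 1/6

1/6


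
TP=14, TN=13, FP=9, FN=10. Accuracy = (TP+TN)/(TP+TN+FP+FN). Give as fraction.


Accuracy = (TP + TN) / (TP + TN + FP + FN)
TP + TN = 14 + 13 = 27
Total = 14 + 13 + 9 + 10 = 46
Accuracy = 27 / 46 = 27/46

27/46


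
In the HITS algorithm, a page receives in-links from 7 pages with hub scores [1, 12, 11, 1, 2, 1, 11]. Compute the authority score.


Authority = sum of hub scores of in-linkers
In-link 1: hub score = 1
In-link 2: hub score = 12
In-link 3: hub score = 11
In-link 4: hub score = 1
In-link 5: hub score = 2
In-link 6: hub score = 1
In-link 7: hub score = 11
Authority = 1 + 12 + 11 + 1 + 2 + 1 + 11 = 39

39


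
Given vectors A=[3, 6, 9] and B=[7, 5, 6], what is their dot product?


Dot product = sum of element-wise products
A[0]*B[0] = 3*7 = 21
A[1]*B[1] = 6*5 = 30
A[2]*B[2] = 9*6 = 54
Sum = 21 + 30 + 54 = 105

105


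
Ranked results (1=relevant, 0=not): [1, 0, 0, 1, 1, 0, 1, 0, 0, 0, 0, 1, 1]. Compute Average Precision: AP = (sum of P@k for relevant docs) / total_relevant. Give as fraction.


Computing P@k for each relevant position:
Position 1: relevant, P@1 = 1/1 = 1
Position 2: not relevant
Position 3: not relevant
Position 4: relevant, P@4 = 2/4 = 1/2
Position 5: relevant, P@5 = 3/5 = 3/5
Position 6: not relevant
Position 7: relevant, P@7 = 4/7 = 4/7
Position 8: not relevant
Position 9: not relevant
Position 10: not relevant
Position 11: not relevant
Position 12: relevant, P@12 = 5/12 = 5/12
Position 13: relevant, P@13 = 6/13 = 6/13
Sum of P@k = 1 + 1/2 + 3/5 + 4/7 + 5/12 + 6/13 = 19381/5460
AP = 19381/5460 / 6 = 19381/32760

19381/32760


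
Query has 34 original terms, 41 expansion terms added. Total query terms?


Original terms: 34
Expansion terms: 41
Total = 34 + 41 = 75

75


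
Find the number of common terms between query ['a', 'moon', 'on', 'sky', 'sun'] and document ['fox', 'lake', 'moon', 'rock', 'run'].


Query terms: ['a', 'moon', 'on', 'sky', 'sun']
Document terms: ['fox', 'lake', 'moon', 'rock', 'run']
Common terms: ['moon']
Overlap count = 1

1


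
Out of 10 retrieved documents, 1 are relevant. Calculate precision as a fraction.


Precision = relevant_retrieved / total_retrieved
= 1 / 10
= 1 / (1 + 9)
= 1/10

1/10


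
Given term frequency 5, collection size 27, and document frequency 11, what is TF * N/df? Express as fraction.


TF * (N/df)
= 5 * (27/11)
= 5 * 27/11
= 135/11

135/11


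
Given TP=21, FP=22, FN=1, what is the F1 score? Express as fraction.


F1 = 2 * P * R / (P + R)
P = TP/(TP+FP) = 21/43 = 21/43
R = TP/(TP+FN) = 21/22 = 21/22
2 * P * R = 2 * 21/43 * 21/22 = 441/473
P + R = 21/43 + 21/22 = 1365/946
F1 = 441/473 / 1365/946 = 42/65

42/65


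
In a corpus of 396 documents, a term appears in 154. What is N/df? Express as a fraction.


IDF ratio = N / df
= 396 / 154
= 18/7

18/7


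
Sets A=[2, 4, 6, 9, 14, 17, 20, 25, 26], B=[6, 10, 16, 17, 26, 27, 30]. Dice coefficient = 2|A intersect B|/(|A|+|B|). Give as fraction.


A intersect B = [6, 17, 26]
|A intersect B| = 3
|A| = 9, |B| = 7
Dice = 2*3 / (9+7)
= 6 / 16 = 3/8

3/8


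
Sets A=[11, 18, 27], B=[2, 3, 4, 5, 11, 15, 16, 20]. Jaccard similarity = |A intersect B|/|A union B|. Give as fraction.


A intersect B = [11]
|A intersect B| = 1
A union B = [2, 3, 4, 5, 11, 15, 16, 18, 20, 27]
|A union B| = 10
Jaccard = 1/10 = 1/10

1/10


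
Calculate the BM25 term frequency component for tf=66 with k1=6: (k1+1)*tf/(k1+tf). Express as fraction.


BM25 TF component = (k1+1)*tf / (k1+tf)
k1 = 6, tf = 66
Numerator = (6+1)*66 = 462
Denominator = 6 + 66 = 72
= 462/72 = 77/12

77/12


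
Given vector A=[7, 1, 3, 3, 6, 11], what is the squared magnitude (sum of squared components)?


|A|^2 = sum of squared components
A[0]^2 = 7^2 = 49
A[1]^2 = 1^2 = 1
A[2]^2 = 3^2 = 9
A[3]^2 = 3^2 = 9
A[4]^2 = 6^2 = 36
A[5]^2 = 11^2 = 121
Sum = 49 + 1 + 9 + 9 + 36 + 121 = 225

225


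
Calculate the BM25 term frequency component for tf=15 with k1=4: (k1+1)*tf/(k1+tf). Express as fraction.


BM25 TF component = (k1+1)*tf / (k1+tf)
k1 = 4, tf = 15
Numerator = (4+1)*15 = 75
Denominator = 4 + 15 = 19
= 75/19 = 75/19

75/19


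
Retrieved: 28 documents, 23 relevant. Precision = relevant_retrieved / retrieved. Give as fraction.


Precision = relevant_retrieved / total_retrieved
= 23 / 28
= 23 / (23 + 5)
= 23/28

23/28


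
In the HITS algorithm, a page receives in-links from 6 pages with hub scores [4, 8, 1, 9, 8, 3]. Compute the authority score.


Authority = sum of hub scores of in-linkers
In-link 1: hub score = 4
In-link 2: hub score = 8
In-link 3: hub score = 1
In-link 4: hub score = 9
In-link 5: hub score = 8
In-link 6: hub score = 3
Authority = 4 + 8 + 1 + 9 + 8 + 3 = 33

33


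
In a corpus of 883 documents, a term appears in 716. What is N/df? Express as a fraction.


IDF ratio = N / df
= 883 / 716
= 883/716

883/716


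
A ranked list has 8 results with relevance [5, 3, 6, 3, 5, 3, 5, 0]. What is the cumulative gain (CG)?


Cumulative Gain = sum of relevance scores
Position 1: rel=5, running sum=5
Position 2: rel=3, running sum=8
Position 3: rel=6, running sum=14
Position 4: rel=3, running sum=17
Position 5: rel=5, running sum=22
Position 6: rel=3, running sum=25
Position 7: rel=5, running sum=30
Position 8: rel=0, running sum=30
CG = 30

30


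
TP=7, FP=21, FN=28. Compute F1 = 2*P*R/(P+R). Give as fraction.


F1 = 2 * P * R / (P + R)
P = TP/(TP+FP) = 7/28 = 1/4
R = TP/(TP+FN) = 7/35 = 1/5
2 * P * R = 2 * 1/4 * 1/5 = 1/10
P + R = 1/4 + 1/5 = 9/20
F1 = 1/10 / 9/20 = 2/9

2/9


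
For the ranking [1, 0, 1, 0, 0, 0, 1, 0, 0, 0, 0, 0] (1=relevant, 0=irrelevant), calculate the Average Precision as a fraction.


Computing P@k for each relevant position:
Position 1: relevant, P@1 = 1/1 = 1
Position 2: not relevant
Position 3: relevant, P@3 = 2/3 = 2/3
Position 4: not relevant
Position 5: not relevant
Position 6: not relevant
Position 7: relevant, P@7 = 3/7 = 3/7
Position 8: not relevant
Position 9: not relevant
Position 10: not relevant
Position 11: not relevant
Position 12: not relevant
Sum of P@k = 1 + 2/3 + 3/7 = 44/21
AP = 44/21 / 3 = 44/63

44/63


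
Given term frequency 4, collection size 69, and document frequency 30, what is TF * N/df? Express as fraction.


TF * (N/df)
= 4 * (69/30)
= 4 * 23/10
= 46/5

46/5


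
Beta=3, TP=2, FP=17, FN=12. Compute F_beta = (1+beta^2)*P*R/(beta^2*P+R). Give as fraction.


P = TP/(TP+FP) = 2/19 = 2/19
R = TP/(TP+FN) = 2/14 = 1/7
beta^2 = 3^2 = 9
(1 + beta^2) = 10
Numerator = (1+beta^2)*P*R = 20/133
Denominator = beta^2*P + R = 18/19 + 1/7 = 145/133
F_beta = 4/29

4/29


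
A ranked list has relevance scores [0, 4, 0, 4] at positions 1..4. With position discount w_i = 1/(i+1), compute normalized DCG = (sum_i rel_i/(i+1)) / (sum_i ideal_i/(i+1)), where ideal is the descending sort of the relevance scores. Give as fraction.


Position discount weights w_i = 1/(i+1) for i=1..4:
Weights = [1/2, 1/3, 1/4, 1/5]
Actual relevance: [0, 4, 0, 4]
DCG = 0/2 + 4/3 + 0/4 + 4/5 = 32/15
Ideal relevance (sorted desc): [4, 4, 0, 0]
Ideal DCG = 4/2 + 4/3 + 0/4 + 0/5 = 10/3
nDCG = DCG / ideal_DCG = 32/15 / 10/3 = 16/25

16/25


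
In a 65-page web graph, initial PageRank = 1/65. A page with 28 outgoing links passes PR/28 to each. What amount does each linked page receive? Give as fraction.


Initial PR = 1/65 = 1/65
Outlinks = 28
Contribution per link = PR / outlinks
= 1/65 / 28
= 1/1820

1/1820


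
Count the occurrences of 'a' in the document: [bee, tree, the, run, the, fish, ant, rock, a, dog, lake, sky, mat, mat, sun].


Document has 15 words
Scanning for 'a':
Found at positions: [8]
Count = 1

1


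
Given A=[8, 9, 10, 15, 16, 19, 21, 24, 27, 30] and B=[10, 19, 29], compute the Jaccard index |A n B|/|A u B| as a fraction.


A intersect B = [10, 19]
|A intersect B| = 2
A union B = [8, 9, 10, 15, 16, 19, 21, 24, 27, 29, 30]
|A union B| = 11
Jaccard = 2/11 = 2/11

2/11


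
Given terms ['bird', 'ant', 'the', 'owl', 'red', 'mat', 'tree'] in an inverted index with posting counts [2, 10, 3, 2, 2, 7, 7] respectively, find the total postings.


Summing posting list sizes:
'bird': 2 postings
'ant': 10 postings
'the': 3 postings
'owl': 2 postings
'red': 2 postings
'mat': 7 postings
'tree': 7 postings
Total = 2 + 10 + 3 + 2 + 2 + 7 + 7 = 33

33


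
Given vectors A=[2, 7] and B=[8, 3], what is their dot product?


Dot product = sum of element-wise products
A[0]*B[0] = 2*8 = 16
A[1]*B[1] = 7*3 = 21
Sum = 16 + 21 = 37

37


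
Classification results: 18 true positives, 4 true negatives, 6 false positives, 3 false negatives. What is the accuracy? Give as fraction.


Accuracy = (TP + TN) / (TP + TN + FP + FN)
TP + TN = 18 + 4 = 22
Total = 18 + 4 + 6 + 3 = 31
Accuracy = 22 / 31 = 22/31

22/31


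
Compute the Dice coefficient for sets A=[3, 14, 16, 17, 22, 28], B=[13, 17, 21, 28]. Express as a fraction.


A intersect B = [17, 28]
|A intersect B| = 2
|A| = 6, |B| = 4
Dice = 2*2 / (6+4)
= 4 / 10 = 2/5

2/5


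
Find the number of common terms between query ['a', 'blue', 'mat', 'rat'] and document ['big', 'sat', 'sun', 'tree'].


Query terms: ['a', 'blue', 'mat', 'rat']
Document terms: ['big', 'sat', 'sun', 'tree']
Common terms: []
Overlap count = 0

0


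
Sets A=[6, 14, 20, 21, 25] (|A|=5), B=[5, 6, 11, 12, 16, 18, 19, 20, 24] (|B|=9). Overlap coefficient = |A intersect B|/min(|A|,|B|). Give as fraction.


A intersect B = [6, 20]
|A intersect B| = 2
min(|A|, |B|) = min(5, 9) = 5
Overlap = 2 / 5 = 2/5

2/5


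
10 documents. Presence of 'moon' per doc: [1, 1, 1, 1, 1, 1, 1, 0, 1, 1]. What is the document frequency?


Checking each document for 'moon':
Doc 1: present
Doc 2: present
Doc 3: present
Doc 4: present
Doc 5: present
Doc 6: present
Doc 7: present
Doc 8: absent
Doc 9: present
Doc 10: present
df = sum of presences = 1 + 1 + 1 + 1 + 1 + 1 + 1 + 0 + 1 + 1 = 9

9


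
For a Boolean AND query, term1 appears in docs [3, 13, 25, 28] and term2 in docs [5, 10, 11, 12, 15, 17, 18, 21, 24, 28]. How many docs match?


Boolean AND: find intersection of posting lists
term1 docs: [3, 13, 25, 28]
term2 docs: [5, 10, 11, 12, 15, 17, 18, 21, 24, 28]
Intersection: [28]
|intersection| = 1

1


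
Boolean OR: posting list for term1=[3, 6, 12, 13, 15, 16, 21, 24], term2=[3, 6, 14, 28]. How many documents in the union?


Boolean OR: find union of posting lists
term1 docs: [3, 6, 12, 13, 15, 16, 21, 24]
term2 docs: [3, 6, 14, 28]
Union: [3, 6, 12, 13, 14, 15, 16, 21, 24, 28]
|union| = 10

10


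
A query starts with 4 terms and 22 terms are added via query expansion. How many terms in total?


Original terms: 4
Expansion terms: 22
Total = 4 + 22 = 26

26


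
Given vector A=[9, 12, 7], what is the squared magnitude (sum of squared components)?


|A|^2 = sum of squared components
A[0]^2 = 9^2 = 81
A[1]^2 = 12^2 = 144
A[2]^2 = 7^2 = 49
Sum = 81 + 144 + 49 = 274

274


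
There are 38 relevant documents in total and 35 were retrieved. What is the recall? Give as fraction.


Recall = retrieved_relevant / total_relevant
= 35 / 38
= 35 / (35 + 3)
= 35/38

35/38


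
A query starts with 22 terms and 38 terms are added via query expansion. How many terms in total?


Original terms: 22
Expansion terms: 38
Total = 22 + 38 = 60

60


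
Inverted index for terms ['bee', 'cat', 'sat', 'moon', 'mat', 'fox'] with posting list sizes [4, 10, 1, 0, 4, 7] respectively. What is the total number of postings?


Summing posting list sizes:
'bee': 4 postings
'cat': 10 postings
'sat': 1 postings
'moon': 0 postings
'mat': 4 postings
'fox': 7 postings
Total = 4 + 10 + 1 + 0 + 4 + 7 = 26

26


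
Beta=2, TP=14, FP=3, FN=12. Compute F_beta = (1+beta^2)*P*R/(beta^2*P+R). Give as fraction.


P = TP/(TP+FP) = 14/17 = 14/17
R = TP/(TP+FN) = 14/26 = 7/13
beta^2 = 2^2 = 4
(1 + beta^2) = 5
Numerator = (1+beta^2)*P*R = 490/221
Denominator = beta^2*P + R = 56/17 + 7/13 = 847/221
F_beta = 70/121

70/121


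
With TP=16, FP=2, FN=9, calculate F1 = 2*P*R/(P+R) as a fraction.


F1 = 2 * P * R / (P + R)
P = TP/(TP+FP) = 16/18 = 8/9
R = TP/(TP+FN) = 16/25 = 16/25
2 * P * R = 2 * 8/9 * 16/25 = 256/225
P + R = 8/9 + 16/25 = 344/225
F1 = 256/225 / 344/225 = 32/43

32/43


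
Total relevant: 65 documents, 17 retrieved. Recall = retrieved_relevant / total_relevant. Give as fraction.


Recall = retrieved_relevant / total_relevant
= 17 / 65
= 17 / (17 + 48)
= 17/65

17/65


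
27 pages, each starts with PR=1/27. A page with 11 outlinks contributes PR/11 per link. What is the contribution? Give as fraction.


Initial PR = 1/27 = 1/27
Outlinks = 11
Contribution per link = PR / outlinks
= 1/27 / 11
= 1/297

1/297


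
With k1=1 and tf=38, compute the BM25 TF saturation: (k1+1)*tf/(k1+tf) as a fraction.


BM25 TF component = (k1+1)*tf / (k1+tf)
k1 = 1, tf = 38
Numerator = (1+1)*38 = 76
Denominator = 1 + 38 = 39
= 76/39 = 76/39

76/39


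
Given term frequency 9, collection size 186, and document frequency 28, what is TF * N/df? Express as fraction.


TF * (N/df)
= 9 * (186/28)
= 9 * 93/14
= 837/14

837/14


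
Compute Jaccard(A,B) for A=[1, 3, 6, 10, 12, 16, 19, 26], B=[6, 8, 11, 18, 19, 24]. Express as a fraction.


A intersect B = [6, 19]
|A intersect B| = 2
A union B = [1, 3, 6, 8, 10, 11, 12, 16, 18, 19, 24, 26]
|A union B| = 12
Jaccard = 2/12 = 1/6

1/6


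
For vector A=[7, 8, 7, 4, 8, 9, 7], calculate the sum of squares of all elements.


|A|^2 = sum of squared components
A[0]^2 = 7^2 = 49
A[1]^2 = 8^2 = 64
A[2]^2 = 7^2 = 49
A[3]^2 = 4^2 = 16
A[4]^2 = 8^2 = 64
A[5]^2 = 9^2 = 81
A[6]^2 = 7^2 = 49
Sum = 49 + 64 + 49 + 16 + 64 + 81 + 49 = 372

372


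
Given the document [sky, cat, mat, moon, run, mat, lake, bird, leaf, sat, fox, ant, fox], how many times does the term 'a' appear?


Document has 13 words
Scanning for 'a':
Term not found in document
Count = 0

0


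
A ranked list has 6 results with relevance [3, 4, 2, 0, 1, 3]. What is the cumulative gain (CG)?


Cumulative Gain = sum of relevance scores
Position 1: rel=3, running sum=3
Position 2: rel=4, running sum=7
Position 3: rel=2, running sum=9
Position 4: rel=0, running sum=9
Position 5: rel=1, running sum=10
Position 6: rel=3, running sum=13
CG = 13

13


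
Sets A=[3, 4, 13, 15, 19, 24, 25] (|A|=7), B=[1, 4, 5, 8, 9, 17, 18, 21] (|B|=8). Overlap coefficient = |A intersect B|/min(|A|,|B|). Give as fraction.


A intersect B = [4]
|A intersect B| = 1
min(|A|, |B|) = min(7, 8) = 7
Overlap = 1 / 7 = 1/7

1/7


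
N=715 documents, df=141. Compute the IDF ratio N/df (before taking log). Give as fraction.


IDF ratio = N / df
= 715 / 141
= 715/141

715/141


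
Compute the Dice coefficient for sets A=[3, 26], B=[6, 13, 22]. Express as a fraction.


A intersect B = []
|A intersect B| = 0
|A| = 2, |B| = 3
Dice = 2*0 / (2+3)
= 0 / 5 = 0

0


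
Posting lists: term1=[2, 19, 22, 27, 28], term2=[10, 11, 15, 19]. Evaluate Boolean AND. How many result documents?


Boolean AND: find intersection of posting lists
term1 docs: [2, 19, 22, 27, 28]
term2 docs: [10, 11, 15, 19]
Intersection: [19]
|intersection| = 1

1


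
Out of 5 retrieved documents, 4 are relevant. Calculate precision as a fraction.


Precision = relevant_retrieved / total_retrieved
= 4 / 5
= 4 / (4 + 1)
= 4/5

4/5


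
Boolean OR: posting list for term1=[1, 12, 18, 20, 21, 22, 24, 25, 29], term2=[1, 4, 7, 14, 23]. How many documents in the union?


Boolean OR: find union of posting lists
term1 docs: [1, 12, 18, 20, 21, 22, 24, 25, 29]
term2 docs: [1, 4, 7, 14, 23]
Union: [1, 4, 7, 12, 14, 18, 20, 21, 22, 23, 24, 25, 29]
|union| = 13

13


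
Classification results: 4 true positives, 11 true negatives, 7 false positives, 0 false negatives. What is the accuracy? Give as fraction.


Accuracy = (TP + TN) / (TP + TN + FP + FN)
TP + TN = 4 + 11 = 15
Total = 4 + 11 + 7 + 0 = 22
Accuracy = 15 / 22 = 15/22

15/22


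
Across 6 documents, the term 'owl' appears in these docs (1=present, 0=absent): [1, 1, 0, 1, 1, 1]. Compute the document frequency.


Checking each document for 'owl':
Doc 1: present
Doc 2: present
Doc 3: absent
Doc 4: present
Doc 5: present
Doc 6: present
df = sum of presences = 1 + 1 + 0 + 1 + 1 + 1 = 5

5


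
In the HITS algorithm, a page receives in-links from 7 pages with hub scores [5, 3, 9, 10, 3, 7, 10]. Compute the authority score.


Authority = sum of hub scores of in-linkers
In-link 1: hub score = 5
In-link 2: hub score = 3
In-link 3: hub score = 9
In-link 4: hub score = 10
In-link 5: hub score = 3
In-link 6: hub score = 7
In-link 7: hub score = 10
Authority = 5 + 3 + 9 + 10 + 3 + 7 + 10 = 47

47


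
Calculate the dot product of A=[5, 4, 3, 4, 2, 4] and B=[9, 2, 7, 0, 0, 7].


Dot product = sum of element-wise products
A[0]*B[0] = 5*9 = 45
A[1]*B[1] = 4*2 = 8
A[2]*B[2] = 3*7 = 21
A[3]*B[3] = 4*0 = 0
A[4]*B[4] = 2*0 = 0
A[5]*B[5] = 4*7 = 28
Sum = 45 + 8 + 21 + 0 + 0 + 28 = 102

102


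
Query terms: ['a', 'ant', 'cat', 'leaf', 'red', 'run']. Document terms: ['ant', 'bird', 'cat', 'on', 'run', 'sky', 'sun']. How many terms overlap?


Query terms: ['a', 'ant', 'cat', 'leaf', 'red', 'run']
Document terms: ['ant', 'bird', 'cat', 'on', 'run', 'sky', 'sun']
Common terms: ['ant', 'cat', 'run']
Overlap count = 3

3


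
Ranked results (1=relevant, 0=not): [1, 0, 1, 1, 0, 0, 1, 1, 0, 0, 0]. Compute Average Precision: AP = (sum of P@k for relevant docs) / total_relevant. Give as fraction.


Computing P@k for each relevant position:
Position 1: relevant, P@1 = 1/1 = 1
Position 2: not relevant
Position 3: relevant, P@3 = 2/3 = 2/3
Position 4: relevant, P@4 = 3/4 = 3/4
Position 5: not relevant
Position 6: not relevant
Position 7: relevant, P@7 = 4/7 = 4/7
Position 8: relevant, P@8 = 5/8 = 5/8
Position 9: not relevant
Position 10: not relevant
Position 11: not relevant
Sum of P@k = 1 + 2/3 + 3/4 + 4/7 + 5/8 = 607/168
AP = 607/168 / 5 = 607/840

607/840


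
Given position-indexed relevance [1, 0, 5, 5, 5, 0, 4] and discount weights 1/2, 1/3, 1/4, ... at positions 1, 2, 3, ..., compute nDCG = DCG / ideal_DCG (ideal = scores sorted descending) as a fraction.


Position discount weights w_i = 1/(i+1) for i=1..7:
Weights = [1/2, 1/3, 1/4, 1/5, 1/6, 1/7, 1/8]
Actual relevance: [1, 0, 5, 5, 5, 0, 4]
DCG = 1/2 + 0/3 + 5/4 + 5/5 + 5/6 + 0/7 + 4/8 = 49/12
Ideal relevance (sorted desc): [5, 5, 5, 4, 1, 0, 0]
Ideal DCG = 5/2 + 5/3 + 5/4 + 4/5 + 1/6 + 0/7 + 0/8 = 383/60
nDCG = DCG / ideal_DCG = 49/12 / 383/60 = 245/383

245/383


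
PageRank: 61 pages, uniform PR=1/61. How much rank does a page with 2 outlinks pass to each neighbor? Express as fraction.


Initial PR = 1/61 = 1/61
Outlinks = 2
Contribution per link = PR / outlinks
= 1/61 / 2
= 1/122

1/122


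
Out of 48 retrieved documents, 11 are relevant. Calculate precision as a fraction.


Precision = relevant_retrieved / total_retrieved
= 11 / 48
= 11 / (11 + 37)
= 11/48

11/48


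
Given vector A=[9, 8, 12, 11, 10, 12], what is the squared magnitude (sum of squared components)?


|A|^2 = sum of squared components
A[0]^2 = 9^2 = 81
A[1]^2 = 8^2 = 64
A[2]^2 = 12^2 = 144
A[3]^2 = 11^2 = 121
A[4]^2 = 10^2 = 100
A[5]^2 = 12^2 = 144
Sum = 81 + 64 + 144 + 121 + 100 + 144 = 654

654


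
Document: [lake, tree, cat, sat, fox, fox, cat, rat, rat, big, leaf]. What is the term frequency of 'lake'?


Document has 11 words
Scanning for 'lake':
Found at positions: [0]
Count = 1

1


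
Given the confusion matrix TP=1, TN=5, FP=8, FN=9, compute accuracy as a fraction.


Accuracy = (TP + TN) / (TP + TN + FP + FN)
TP + TN = 1 + 5 = 6
Total = 1 + 5 + 8 + 9 = 23
Accuracy = 6 / 23 = 6/23

6/23


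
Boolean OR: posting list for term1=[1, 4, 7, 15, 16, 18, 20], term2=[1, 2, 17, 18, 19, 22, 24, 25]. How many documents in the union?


Boolean OR: find union of posting lists
term1 docs: [1, 4, 7, 15, 16, 18, 20]
term2 docs: [1, 2, 17, 18, 19, 22, 24, 25]
Union: [1, 2, 4, 7, 15, 16, 17, 18, 19, 20, 22, 24, 25]
|union| = 13

13


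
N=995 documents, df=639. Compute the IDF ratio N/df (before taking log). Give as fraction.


IDF ratio = N / df
= 995 / 639
= 995/639

995/639


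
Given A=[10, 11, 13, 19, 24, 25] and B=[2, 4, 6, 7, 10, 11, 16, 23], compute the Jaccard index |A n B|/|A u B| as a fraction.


A intersect B = [10, 11]
|A intersect B| = 2
A union B = [2, 4, 6, 7, 10, 11, 13, 16, 19, 23, 24, 25]
|A union B| = 12
Jaccard = 2/12 = 1/6

1/6


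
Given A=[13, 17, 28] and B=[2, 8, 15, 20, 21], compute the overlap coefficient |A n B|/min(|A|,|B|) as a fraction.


A intersect B = []
|A intersect B| = 0
min(|A|, |B|) = min(3, 5) = 3
Overlap = 0 / 3 = 0

0


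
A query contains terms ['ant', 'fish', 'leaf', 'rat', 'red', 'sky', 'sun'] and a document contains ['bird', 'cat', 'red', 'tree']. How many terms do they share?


Query terms: ['ant', 'fish', 'leaf', 'rat', 'red', 'sky', 'sun']
Document terms: ['bird', 'cat', 'red', 'tree']
Common terms: ['red']
Overlap count = 1

1


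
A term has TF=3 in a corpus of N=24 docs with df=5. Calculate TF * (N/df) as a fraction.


TF * (N/df)
= 3 * (24/5)
= 3 * 24/5
= 72/5

72/5


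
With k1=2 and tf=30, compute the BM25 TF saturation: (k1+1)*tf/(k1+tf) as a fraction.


BM25 TF component = (k1+1)*tf / (k1+tf)
k1 = 2, tf = 30
Numerator = (2+1)*30 = 90
Denominator = 2 + 30 = 32
= 90/32 = 45/16

45/16


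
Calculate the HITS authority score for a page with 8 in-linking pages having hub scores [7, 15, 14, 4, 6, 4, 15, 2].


Authority = sum of hub scores of in-linkers
In-link 1: hub score = 7
In-link 2: hub score = 15
In-link 3: hub score = 14
In-link 4: hub score = 4
In-link 5: hub score = 6
In-link 6: hub score = 4
In-link 7: hub score = 15
In-link 8: hub score = 2
Authority = 7 + 15 + 14 + 4 + 6 + 4 + 15 + 2 = 67

67


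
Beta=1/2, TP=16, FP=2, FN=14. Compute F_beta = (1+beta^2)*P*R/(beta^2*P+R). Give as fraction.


P = TP/(TP+FP) = 16/18 = 8/9
R = TP/(TP+FN) = 16/30 = 8/15
beta^2 = 1/2^2 = 1/4
(1 + beta^2) = 5/4
Numerator = (1+beta^2)*P*R = 16/27
Denominator = beta^2*P + R = 2/9 + 8/15 = 34/45
F_beta = 40/51

40/51


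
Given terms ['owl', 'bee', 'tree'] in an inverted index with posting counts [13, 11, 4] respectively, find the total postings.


Summing posting list sizes:
'owl': 13 postings
'bee': 11 postings
'tree': 4 postings
Total = 13 + 11 + 4 = 28

28


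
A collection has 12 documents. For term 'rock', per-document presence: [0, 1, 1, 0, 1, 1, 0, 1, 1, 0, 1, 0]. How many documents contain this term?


Checking each document for 'rock':
Doc 1: absent
Doc 2: present
Doc 3: present
Doc 4: absent
Doc 5: present
Doc 6: present
Doc 7: absent
Doc 8: present
Doc 9: present
Doc 10: absent
Doc 11: present
Doc 12: absent
df = sum of presences = 0 + 1 + 1 + 0 + 1 + 1 + 0 + 1 + 1 + 0 + 1 + 0 = 7

7


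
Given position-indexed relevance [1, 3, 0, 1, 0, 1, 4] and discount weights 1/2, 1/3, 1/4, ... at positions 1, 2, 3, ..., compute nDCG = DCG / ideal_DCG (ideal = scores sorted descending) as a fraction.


Position discount weights w_i = 1/(i+1) for i=1..7:
Weights = [1/2, 1/3, 1/4, 1/5, 1/6, 1/7, 1/8]
Actual relevance: [1, 3, 0, 1, 0, 1, 4]
DCG = 1/2 + 3/3 + 0/4 + 1/5 + 0/6 + 1/7 + 4/8 = 82/35
Ideal relevance (sorted desc): [4, 3, 1, 1, 1, 0, 0]
Ideal DCG = 4/2 + 3/3 + 1/4 + 1/5 + 1/6 + 0/7 + 0/8 = 217/60
nDCG = DCG / ideal_DCG = 82/35 / 217/60 = 984/1519

984/1519


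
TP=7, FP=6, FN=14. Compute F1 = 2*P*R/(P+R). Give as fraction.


F1 = 2 * P * R / (P + R)
P = TP/(TP+FP) = 7/13 = 7/13
R = TP/(TP+FN) = 7/21 = 1/3
2 * P * R = 2 * 7/13 * 1/3 = 14/39
P + R = 7/13 + 1/3 = 34/39
F1 = 14/39 / 34/39 = 7/17

7/17


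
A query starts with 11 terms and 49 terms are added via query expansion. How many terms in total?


Original terms: 11
Expansion terms: 49
Total = 11 + 49 = 60

60


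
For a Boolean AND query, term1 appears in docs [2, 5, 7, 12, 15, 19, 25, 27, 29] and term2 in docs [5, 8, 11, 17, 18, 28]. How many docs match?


Boolean AND: find intersection of posting lists
term1 docs: [2, 5, 7, 12, 15, 19, 25, 27, 29]
term2 docs: [5, 8, 11, 17, 18, 28]
Intersection: [5]
|intersection| = 1

1


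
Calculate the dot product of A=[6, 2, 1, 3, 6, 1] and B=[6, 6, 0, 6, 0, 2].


Dot product = sum of element-wise products
A[0]*B[0] = 6*6 = 36
A[1]*B[1] = 2*6 = 12
A[2]*B[2] = 1*0 = 0
A[3]*B[3] = 3*6 = 18
A[4]*B[4] = 6*0 = 0
A[5]*B[5] = 1*2 = 2
Sum = 36 + 12 + 0 + 18 + 0 + 2 = 68

68


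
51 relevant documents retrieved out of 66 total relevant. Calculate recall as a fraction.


Recall = retrieved_relevant / total_relevant
= 51 / 66
= 51 / (51 + 15)
= 17/22

17/22


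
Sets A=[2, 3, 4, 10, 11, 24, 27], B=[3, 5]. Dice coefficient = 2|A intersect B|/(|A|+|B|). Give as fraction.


A intersect B = [3]
|A intersect B| = 1
|A| = 7, |B| = 2
Dice = 2*1 / (7+2)
= 2 / 9 = 2/9

2/9


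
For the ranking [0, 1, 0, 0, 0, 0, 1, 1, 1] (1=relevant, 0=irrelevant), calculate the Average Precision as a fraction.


Computing P@k for each relevant position:
Position 1: not relevant
Position 2: relevant, P@2 = 1/2 = 1/2
Position 3: not relevant
Position 4: not relevant
Position 5: not relevant
Position 6: not relevant
Position 7: relevant, P@7 = 2/7 = 2/7
Position 8: relevant, P@8 = 3/8 = 3/8
Position 9: relevant, P@9 = 4/9 = 4/9
Sum of P@k = 1/2 + 2/7 + 3/8 + 4/9 = 809/504
AP = 809/504 / 4 = 809/2016

809/2016


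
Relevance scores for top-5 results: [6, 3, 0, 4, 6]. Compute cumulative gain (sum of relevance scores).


Cumulative Gain = sum of relevance scores
Position 1: rel=6, running sum=6
Position 2: rel=3, running sum=9
Position 3: rel=0, running sum=9
Position 4: rel=4, running sum=13
Position 5: rel=6, running sum=19
CG = 19

19


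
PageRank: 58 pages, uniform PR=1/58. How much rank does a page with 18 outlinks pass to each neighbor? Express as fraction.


Initial PR = 1/58 = 1/58
Outlinks = 18
Contribution per link = PR / outlinks
= 1/58 / 18
= 1/1044

1/1044


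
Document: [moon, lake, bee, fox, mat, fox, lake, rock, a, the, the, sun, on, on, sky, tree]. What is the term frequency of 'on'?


Document has 16 words
Scanning for 'on':
Found at positions: [12, 13]
Count = 2

2


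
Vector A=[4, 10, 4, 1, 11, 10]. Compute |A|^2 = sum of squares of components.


|A|^2 = sum of squared components
A[0]^2 = 4^2 = 16
A[1]^2 = 10^2 = 100
A[2]^2 = 4^2 = 16
A[3]^2 = 1^2 = 1
A[4]^2 = 11^2 = 121
A[5]^2 = 10^2 = 100
Sum = 16 + 100 + 16 + 1 + 121 + 100 = 354

354


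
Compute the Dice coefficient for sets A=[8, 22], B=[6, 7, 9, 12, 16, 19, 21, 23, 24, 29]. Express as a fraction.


A intersect B = []
|A intersect B| = 0
|A| = 2, |B| = 10
Dice = 2*0 / (2+10)
= 0 / 12 = 0

0


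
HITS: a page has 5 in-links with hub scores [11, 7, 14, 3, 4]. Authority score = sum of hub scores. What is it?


Authority = sum of hub scores of in-linkers
In-link 1: hub score = 11
In-link 2: hub score = 7
In-link 3: hub score = 14
In-link 4: hub score = 3
In-link 5: hub score = 4
Authority = 11 + 7 + 14 + 3 + 4 = 39

39


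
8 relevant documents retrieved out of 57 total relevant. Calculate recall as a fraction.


Recall = retrieved_relevant / total_relevant
= 8 / 57
= 8 / (8 + 49)
= 8/57

8/57


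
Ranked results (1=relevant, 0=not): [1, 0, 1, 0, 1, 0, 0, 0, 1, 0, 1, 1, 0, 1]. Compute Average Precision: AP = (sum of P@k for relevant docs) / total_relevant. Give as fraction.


Computing P@k for each relevant position:
Position 1: relevant, P@1 = 1/1 = 1
Position 2: not relevant
Position 3: relevant, P@3 = 2/3 = 2/3
Position 4: not relevant
Position 5: relevant, P@5 = 3/5 = 3/5
Position 6: not relevant
Position 7: not relevant
Position 8: not relevant
Position 9: relevant, P@9 = 4/9 = 4/9
Position 10: not relevant
Position 11: relevant, P@11 = 5/11 = 5/11
Position 12: relevant, P@12 = 6/12 = 1/2
Position 13: not relevant
Position 14: relevant, P@14 = 7/14 = 1/2
Sum of P@k = 1 + 2/3 + 3/5 + 4/9 + 5/11 + 1/2 + 1/2 = 2062/495
AP = 2062/495 / 7 = 2062/3465

2062/3465
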